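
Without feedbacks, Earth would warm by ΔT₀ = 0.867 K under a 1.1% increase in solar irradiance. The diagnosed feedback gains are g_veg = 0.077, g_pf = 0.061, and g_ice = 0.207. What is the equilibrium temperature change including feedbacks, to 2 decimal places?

1.32 K

Total gain g = 0.077 + 0.061 + 0.207 = 0.345.
Amplification A = 1/(1 − 0.345) = 1.527.
ΔT = 0.867 × 1.527 = 1.32 K.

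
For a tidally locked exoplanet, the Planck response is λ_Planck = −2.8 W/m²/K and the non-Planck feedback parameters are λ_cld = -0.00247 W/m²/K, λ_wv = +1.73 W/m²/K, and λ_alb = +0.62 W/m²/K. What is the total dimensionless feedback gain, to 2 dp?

0.84

Convert to gains: g_cld = -0.00247/2.8 = -0.000882; g_wv = 1.73/2.8 = 0.6179; g_alb = 0.62/2.8 = 0.2214.
Total gain g = 0.838418.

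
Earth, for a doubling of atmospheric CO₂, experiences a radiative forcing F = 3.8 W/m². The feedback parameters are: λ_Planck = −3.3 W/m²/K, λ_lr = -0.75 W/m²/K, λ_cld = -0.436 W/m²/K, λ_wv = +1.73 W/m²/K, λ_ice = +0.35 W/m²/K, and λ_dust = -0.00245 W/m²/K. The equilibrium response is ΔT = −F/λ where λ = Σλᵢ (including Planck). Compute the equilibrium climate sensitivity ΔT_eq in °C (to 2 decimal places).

Net feedback parameter λ = (−3.3) + (-0.75) + (-0.436) + (+1.73) + (+0.35) + (-0.00245) = -2.40845 W/m²/K.
ΔT = −F/λ = −3.8/(-2.40845) = 1.58 °C.

1.58 °C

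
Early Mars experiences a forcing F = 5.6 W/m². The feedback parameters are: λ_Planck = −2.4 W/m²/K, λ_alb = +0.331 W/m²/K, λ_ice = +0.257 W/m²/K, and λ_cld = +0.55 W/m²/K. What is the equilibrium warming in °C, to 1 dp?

4.4 °C

Net feedback parameter λ = (−2.4) + (+0.331) + (+0.257) + (+0.55) = -1.262 W/m²/K.
ΔT = −F/λ = −5.6/(-1.262) = 4.4 °C.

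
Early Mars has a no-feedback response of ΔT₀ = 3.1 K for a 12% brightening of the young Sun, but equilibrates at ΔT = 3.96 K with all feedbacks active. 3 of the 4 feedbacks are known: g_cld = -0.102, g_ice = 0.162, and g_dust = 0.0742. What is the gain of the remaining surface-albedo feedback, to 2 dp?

0.08

Amplification A = ΔT/ΔT₀ = 3.96/3.1 = 1.277.
Total gain g = 1 − 1/A = 1 − 1/1.277 = 0.2169.
Known gains sum to -0.102 + 0.162 + 0.0742 = 0.1342.
g_alb = 0.2169 − 0.1342 = 0.08.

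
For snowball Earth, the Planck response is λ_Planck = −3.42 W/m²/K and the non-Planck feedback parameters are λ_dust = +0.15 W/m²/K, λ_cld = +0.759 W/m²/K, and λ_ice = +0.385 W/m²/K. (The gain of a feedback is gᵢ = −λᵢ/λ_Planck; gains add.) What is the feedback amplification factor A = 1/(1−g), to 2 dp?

Convert to gains: g_dust = 0.15/3.42 = 0.04386; g_cld = 0.759/3.42 = 0.2219; g_ice = 0.385/3.42 = 0.1126.
Total gain g = 0.37836.
A = 1/(1 − 0.37836) = 1.61.

1.61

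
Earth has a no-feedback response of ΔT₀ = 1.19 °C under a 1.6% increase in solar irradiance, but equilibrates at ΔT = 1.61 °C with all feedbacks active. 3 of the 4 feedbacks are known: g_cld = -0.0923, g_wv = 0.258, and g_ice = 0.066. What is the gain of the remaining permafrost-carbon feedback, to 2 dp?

0.03

Amplification A = ΔT/ΔT₀ = 1.61/1.19 = 1.353.
Total gain g = 1 − 1/A = 1 − 1/1.353 = 0.2609.
Known gains sum to -0.0923 + 0.258 + 0.066 = 0.2317.
g_pf = 0.2609 − 0.2317 = 0.03.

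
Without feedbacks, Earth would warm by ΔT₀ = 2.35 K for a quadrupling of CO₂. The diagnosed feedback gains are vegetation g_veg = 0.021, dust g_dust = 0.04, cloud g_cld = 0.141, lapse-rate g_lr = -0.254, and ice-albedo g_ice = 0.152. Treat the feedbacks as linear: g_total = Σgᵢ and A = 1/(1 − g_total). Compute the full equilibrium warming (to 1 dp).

Total gain g = 0.021 + 0.04 + 0.141 − 0.254 + 0.152 = 0.1.
Amplification A = 1/(1 − 0.1) = 1.111.
ΔT = 2.35 × 1.111 = 2.6 K.

2.6 K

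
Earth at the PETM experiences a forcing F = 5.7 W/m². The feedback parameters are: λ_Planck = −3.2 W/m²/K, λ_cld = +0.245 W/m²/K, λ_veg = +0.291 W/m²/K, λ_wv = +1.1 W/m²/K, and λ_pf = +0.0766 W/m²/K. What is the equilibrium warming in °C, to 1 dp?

3.8 °C

Net feedback parameter λ = (−3.2) + (+0.245) + (+0.291) + (+1.1) + (+0.0766) = -1.4874 W/m²/K.
ΔT = −F/λ = −5.7/(-1.4874) = 3.8 °C.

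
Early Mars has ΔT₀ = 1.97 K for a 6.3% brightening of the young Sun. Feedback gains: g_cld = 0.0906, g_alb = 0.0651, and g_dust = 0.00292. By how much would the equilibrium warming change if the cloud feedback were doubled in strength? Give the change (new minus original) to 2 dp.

0.28 K

Original: g = 0.15862, ΔT = 1.97/(1−0.15862) = 2.3414 K.
With doubled cloud: g' = 0.24922, ΔT' = 1.97/(1−0.24922) = 2.6239 K.
Change = 2.6239 − 2.3414 = 0.28 K.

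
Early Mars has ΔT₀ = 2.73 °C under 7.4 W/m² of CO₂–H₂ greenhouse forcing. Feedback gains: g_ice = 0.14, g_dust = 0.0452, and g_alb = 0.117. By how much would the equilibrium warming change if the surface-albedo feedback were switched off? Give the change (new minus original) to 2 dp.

Original: g = 0.3022, ΔT = 2.73/(1−0.3022) = 3.9123 °C.
Without surface-albedo: g' = 0.1852, ΔT' = 2.73/(1−0.1852) = 3.3505 °C.
Change = 3.3505 − 3.9123 = -0.56 °C.

-0.56 °C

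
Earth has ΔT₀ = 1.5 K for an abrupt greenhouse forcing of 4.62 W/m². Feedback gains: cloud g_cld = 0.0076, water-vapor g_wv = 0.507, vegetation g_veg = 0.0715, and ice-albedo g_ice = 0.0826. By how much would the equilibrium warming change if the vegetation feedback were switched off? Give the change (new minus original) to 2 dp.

Original: g = 0.6687, ΔT = 1.5/(1−0.6687) = 4.5276 K.
Without vegetation: g' = 0.5972, ΔT' = 1.5/(1−0.5972) = 3.7239 K.
Change = 3.7239 − 4.5276 = -0.80 K.

-0.80 K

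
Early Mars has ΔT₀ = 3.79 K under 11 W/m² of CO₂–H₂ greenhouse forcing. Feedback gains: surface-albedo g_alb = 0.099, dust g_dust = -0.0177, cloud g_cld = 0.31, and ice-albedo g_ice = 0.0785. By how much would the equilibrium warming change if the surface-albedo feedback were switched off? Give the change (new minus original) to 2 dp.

-1.12 K

Original: g = 0.4698, ΔT = 3.79/(1−0.4698) = 7.1482 K.
Without surface-albedo: g' = 0.3708, ΔT' = 3.79/(1−0.3708) = 6.0235 K.
Change = 6.0235 − 7.1482 = -1.12 K.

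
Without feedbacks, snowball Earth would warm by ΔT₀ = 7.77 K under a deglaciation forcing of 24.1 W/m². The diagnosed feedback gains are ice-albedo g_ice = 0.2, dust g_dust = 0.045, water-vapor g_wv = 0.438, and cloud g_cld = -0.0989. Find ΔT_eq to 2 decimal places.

Total gain g = 0.2 + 0.045 + 0.438 − 0.0989 = 0.5841.
Amplification A = 1/(1 − 0.5841) = 2.404.
ΔT = 7.77 × 2.404 = 18.68 K.

18.68 K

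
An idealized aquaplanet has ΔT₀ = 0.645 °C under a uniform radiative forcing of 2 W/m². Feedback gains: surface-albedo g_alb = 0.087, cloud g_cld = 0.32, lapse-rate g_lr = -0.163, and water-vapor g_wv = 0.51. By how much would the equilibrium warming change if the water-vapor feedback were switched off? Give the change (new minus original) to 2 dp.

Original: g = 0.754, ΔT = 0.645/(1−0.754) = 2.6220 °C.
Without water-vapor: g' = 0.244, ΔT' = 0.645/(1−0.244) = 0.8532 °C.
Change = 0.8532 − 2.6220 = -1.77 °C.

-1.77 °C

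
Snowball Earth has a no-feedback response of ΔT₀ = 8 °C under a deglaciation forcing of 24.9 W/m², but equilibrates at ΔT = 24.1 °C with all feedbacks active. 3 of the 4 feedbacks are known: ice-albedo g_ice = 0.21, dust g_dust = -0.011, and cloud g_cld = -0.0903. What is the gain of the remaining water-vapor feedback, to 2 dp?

0.56

Amplification A = ΔT/ΔT₀ = 24.1/8 = 3.013.
Total gain g = 1 − 1/A = 1 − 1/3.013 = 0.6681.
Known gains sum to 0.21 − 0.011 − 0.0903 = 0.1087.
g_wv = 0.6681 − 0.1087 = 0.56.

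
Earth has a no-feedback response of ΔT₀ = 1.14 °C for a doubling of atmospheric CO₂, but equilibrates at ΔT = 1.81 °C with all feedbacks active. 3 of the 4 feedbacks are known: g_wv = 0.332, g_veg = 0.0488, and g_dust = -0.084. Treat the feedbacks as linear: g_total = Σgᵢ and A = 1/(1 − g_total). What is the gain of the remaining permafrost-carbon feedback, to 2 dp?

0.07

Amplification A = ΔT/ΔT₀ = 1.81/1.14 = 1.588.
Total gain g = 1 − 1/A = 1 − 1/1.588 = 0.3703.
Known gains sum to 0.332 + 0.0488 − 0.084 = 0.2968.
g_pf = 0.3703 − 0.2968 = 0.07.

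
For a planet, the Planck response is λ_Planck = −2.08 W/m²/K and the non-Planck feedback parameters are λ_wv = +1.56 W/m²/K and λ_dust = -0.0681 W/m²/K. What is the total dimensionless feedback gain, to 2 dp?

0.72

Convert to gains: g_wv = 1.56/2.08 = 0.75; g_dust = -0.0681/2.08 = -0.03274.
Total gain g = 0.71726.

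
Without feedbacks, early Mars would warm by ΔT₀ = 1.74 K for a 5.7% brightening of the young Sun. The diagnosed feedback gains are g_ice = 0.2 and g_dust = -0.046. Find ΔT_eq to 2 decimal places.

Total gain g = 0.2 − 0.046 = 0.154.
Amplification A = 1/(1 − 0.154) = 1.182.
ΔT = 1.74 × 1.182 = 2.06 K.

2.06 K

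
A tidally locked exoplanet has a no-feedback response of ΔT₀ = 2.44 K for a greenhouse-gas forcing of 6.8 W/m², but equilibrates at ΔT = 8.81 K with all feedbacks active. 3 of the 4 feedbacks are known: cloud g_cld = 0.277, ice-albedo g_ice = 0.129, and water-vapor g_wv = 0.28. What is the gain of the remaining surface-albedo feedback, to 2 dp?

0.04

Amplification A = ΔT/ΔT₀ = 8.81/2.44 = 3.611.
Total gain g = 1 − 1/A = 1 − 1/3.611 = 0.7231.
Known gains sum to 0.277 + 0.129 + 0.28 = 0.686.
g_alb = 0.7231 − 0.686 = 0.04.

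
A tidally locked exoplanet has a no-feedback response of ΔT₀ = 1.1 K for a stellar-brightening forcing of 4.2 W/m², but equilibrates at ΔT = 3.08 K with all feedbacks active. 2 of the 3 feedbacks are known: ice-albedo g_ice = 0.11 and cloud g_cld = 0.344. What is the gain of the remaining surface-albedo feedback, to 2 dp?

Amplification A = ΔT/ΔT₀ = 3.08/1.1 = 2.8.
Total gain g = 1 − 1/A = 1 − 1/2.8 = 0.6429.
Known gains sum to 0.11 + 0.344 = 0.454.
g_alb = 0.6429 − 0.454 = 0.19.

0.19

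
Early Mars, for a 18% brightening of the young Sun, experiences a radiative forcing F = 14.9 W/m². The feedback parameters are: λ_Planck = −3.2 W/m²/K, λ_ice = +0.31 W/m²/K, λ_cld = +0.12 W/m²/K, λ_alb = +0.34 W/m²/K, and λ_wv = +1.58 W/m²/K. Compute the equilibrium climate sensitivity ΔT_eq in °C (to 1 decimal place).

Net feedback parameter λ = (−3.2) + (+0.31) + (+0.12) + (+0.34) + (+1.58) = -0.85 W/m²/K.
ΔT = −F/λ = −14.9/(-0.85) = 17.5 °C.

17.5 °C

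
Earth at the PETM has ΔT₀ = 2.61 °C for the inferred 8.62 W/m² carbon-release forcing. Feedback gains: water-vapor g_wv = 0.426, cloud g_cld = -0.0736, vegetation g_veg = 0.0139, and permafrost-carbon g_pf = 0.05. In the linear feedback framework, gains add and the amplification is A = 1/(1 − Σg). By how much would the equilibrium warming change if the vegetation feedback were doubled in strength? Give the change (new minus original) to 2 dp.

0.11 °C

Original: g = 0.4163, ΔT = 2.61/(1−0.4163) = 4.4715 °C.
With doubled vegetation: g' = 0.4302, ΔT' = 2.61/(1−0.4302) = 4.5806 °C.
Change = 4.5806 − 4.4715 = 0.11 °C.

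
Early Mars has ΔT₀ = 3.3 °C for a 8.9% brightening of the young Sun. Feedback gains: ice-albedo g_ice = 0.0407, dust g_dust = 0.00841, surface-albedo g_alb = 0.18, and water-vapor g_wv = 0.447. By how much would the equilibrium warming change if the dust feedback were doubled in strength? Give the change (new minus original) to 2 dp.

Original: g = 0.67611, ΔT = 3.3/(1−0.67611) = 10.1886 °C.
With doubled dust: g' = 0.68452, ΔT' = 3.3/(1−0.68452) = 10.4603 °C.
Change = 10.4603 − 10.1886 = 0.27 °C.

0.27 °C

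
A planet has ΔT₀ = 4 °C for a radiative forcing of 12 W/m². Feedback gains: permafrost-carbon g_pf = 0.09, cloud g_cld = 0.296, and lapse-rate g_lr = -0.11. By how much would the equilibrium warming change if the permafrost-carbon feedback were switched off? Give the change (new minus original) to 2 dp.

-0.61 °C

Original: g = 0.276, ΔT = 4/(1−0.276) = 5.5249 °C.
Without permafrost-carbon: g' = 0.186, ΔT' = 4/(1−0.186) = 4.9140 °C.
Change = 4.9140 − 5.5249 = -0.61 °C.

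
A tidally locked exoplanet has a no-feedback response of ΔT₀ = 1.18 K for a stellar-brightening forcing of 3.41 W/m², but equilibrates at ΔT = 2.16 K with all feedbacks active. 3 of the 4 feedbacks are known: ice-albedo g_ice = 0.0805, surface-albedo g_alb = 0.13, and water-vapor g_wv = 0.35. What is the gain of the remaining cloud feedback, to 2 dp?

Amplification A = ΔT/ΔT₀ = 2.16/1.18 = 1.831.
Total gain g = 1 − 1/A = 1 − 1/1.831 = 0.4539.
Known gains sum to 0.0805 + 0.13 + 0.35 = 0.5605.
g_cld = 0.4539 − 0.5605 = -0.11.

-0.11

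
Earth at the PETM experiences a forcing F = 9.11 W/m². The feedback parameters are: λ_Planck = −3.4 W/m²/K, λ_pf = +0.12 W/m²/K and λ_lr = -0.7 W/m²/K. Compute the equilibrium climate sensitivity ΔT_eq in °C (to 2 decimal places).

Net feedback parameter λ = (−3.4) + (+0.12) + (-0.7) = -3.98 W/m²/K.
ΔT = −F/λ = −9.11/(-3.98) = 2.29 °C.

2.29 °C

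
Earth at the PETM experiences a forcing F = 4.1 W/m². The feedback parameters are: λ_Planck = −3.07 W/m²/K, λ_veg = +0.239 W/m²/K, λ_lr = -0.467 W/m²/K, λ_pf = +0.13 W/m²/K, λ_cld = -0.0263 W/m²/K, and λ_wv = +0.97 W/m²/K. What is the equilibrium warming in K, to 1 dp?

1.8 K

Net feedback parameter λ = (−3.07) + (+0.239) + (-0.467) + (+0.13) + (-0.0263) + (+0.97) = -2.2243 W/m²/K.
ΔT = −F/λ = −4.1/(-2.2243) = 1.8 K.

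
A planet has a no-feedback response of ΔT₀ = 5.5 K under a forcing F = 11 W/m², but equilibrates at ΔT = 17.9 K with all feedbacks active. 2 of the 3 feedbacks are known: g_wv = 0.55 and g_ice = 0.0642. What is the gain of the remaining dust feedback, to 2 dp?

0.08

Amplification A = ΔT/ΔT₀ = 17.9/5.5 = 3.255.
Total gain g = 1 − 1/A = 1 − 1/3.255 = 0.6928.
Known gains sum to 0.55 + 0.0642 = 0.6142.
g_dust = 0.6928 − 0.6142 = 0.08.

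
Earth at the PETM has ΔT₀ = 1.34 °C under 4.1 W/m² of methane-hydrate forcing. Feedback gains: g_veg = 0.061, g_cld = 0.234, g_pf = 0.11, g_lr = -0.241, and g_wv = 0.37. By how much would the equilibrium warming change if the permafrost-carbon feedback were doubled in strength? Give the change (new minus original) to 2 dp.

Original: g = 0.534, ΔT = 1.34/(1−0.534) = 2.8755 °C.
With doubled permafrost-carbon: g' = 0.644, ΔT' = 1.34/(1−0.644) = 3.7640 °C.
Change = 3.7640 − 2.8755 = 0.89 °C.

0.89 °C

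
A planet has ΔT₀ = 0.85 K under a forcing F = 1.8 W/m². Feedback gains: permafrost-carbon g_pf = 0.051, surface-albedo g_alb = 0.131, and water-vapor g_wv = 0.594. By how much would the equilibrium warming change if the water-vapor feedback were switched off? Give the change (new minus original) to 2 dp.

Original: g = 0.776, ΔT = 0.85/(1−0.776) = 3.7946 K.
Without water-vapor: g' = 0.182, ΔT' = 0.85/(1−0.182) = 1.0391 K.
Change = 1.0391 − 3.7946 = -2.76 K.

-2.76 K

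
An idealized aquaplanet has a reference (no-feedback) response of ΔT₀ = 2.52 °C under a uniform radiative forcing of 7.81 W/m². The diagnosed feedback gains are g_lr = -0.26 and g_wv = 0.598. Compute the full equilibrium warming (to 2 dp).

Total gain g = -0.26 + 0.598 = 0.338.
Amplification A = 1/(1 − 0.338) = 1.511.
ΔT = 2.52 × 1.511 = 3.81 °C.

3.81 °C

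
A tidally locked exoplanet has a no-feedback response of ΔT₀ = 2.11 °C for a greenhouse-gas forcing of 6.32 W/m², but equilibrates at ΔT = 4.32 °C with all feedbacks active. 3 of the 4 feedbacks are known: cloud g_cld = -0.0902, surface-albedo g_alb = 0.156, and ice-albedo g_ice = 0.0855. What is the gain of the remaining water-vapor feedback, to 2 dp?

Amplification A = ΔT/ΔT₀ = 4.32/2.11 = 2.047.
Total gain g = 1 − 1/A = 1 − 1/2.047 = 0.5115.
Known gains sum to -0.0902 + 0.156 + 0.0855 = 0.1513.
g_wv = 0.5115 − 0.1513 = 0.36.

0.36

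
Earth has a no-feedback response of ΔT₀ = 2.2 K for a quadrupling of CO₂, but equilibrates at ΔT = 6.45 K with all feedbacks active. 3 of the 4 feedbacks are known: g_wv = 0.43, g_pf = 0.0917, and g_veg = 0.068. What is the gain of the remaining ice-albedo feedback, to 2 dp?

0.07

Amplification A = ΔT/ΔT₀ = 6.45/2.2 = 2.932.
Total gain g = 1 − 1/A = 1 − 1/2.932 = 0.6589.
Known gains sum to 0.43 + 0.0917 + 0.068 = 0.5897.
g_ice = 0.6589 − 0.5897 = 0.07.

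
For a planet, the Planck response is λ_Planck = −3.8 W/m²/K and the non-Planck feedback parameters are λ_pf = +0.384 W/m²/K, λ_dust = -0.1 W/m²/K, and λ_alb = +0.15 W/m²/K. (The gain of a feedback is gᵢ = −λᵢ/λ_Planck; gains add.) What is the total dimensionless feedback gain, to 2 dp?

Convert to gains: g_pf = 0.384/3.8 = 0.1011; g_dust = -0.1/3.8 = -0.02632; g_alb = 0.15/3.8 = 0.03947.
Total gain g = 0.11425.

0.11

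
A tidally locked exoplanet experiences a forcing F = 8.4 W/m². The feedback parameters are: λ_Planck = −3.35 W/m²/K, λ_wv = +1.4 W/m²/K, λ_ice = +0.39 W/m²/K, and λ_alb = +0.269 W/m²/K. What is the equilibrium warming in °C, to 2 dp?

6.51 °C

Net feedback parameter λ = (−3.35) + (+1.4) + (+0.39) + (+0.269) = -1.291 W/m²/K.
ΔT = −F/λ = −8.4/(-1.291) = 6.51 °C.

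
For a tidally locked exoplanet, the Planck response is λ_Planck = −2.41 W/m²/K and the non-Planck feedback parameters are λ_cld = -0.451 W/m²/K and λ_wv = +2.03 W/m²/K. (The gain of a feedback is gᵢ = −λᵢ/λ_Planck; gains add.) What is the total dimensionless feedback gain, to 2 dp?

0.66

Convert to gains: g_cld = -0.451/2.41 = -0.1871; g_wv = 2.03/2.41 = 0.8423.
Total gain g = 0.6552.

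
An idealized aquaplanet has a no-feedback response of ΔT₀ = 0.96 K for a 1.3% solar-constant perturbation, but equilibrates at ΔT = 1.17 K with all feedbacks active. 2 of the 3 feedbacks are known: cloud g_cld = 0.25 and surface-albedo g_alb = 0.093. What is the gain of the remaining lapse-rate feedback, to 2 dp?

Amplification A = ΔT/ΔT₀ = 1.17/0.96 = 1.219.
Total gain g = 1 − 1/A = 1 − 1/1.219 = 0.1797.
Known gains sum to 0.25 + 0.093 = 0.343.
g_lr = 0.1797 − 0.343 = -0.16.

-0.16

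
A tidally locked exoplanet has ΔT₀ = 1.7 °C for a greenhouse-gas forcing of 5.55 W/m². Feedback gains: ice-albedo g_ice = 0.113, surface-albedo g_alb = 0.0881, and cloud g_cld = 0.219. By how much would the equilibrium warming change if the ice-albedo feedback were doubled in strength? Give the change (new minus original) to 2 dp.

Original: g = 0.4201, ΔT = 1.7/(1−0.4201) = 2.9315 °C.
With doubled ice-albedo: g' = 0.5331, ΔT' = 1.7/(1−0.5331) = 3.6410 °C.
Change = 3.6410 − 2.9315 = 0.71 °C.

0.71 °C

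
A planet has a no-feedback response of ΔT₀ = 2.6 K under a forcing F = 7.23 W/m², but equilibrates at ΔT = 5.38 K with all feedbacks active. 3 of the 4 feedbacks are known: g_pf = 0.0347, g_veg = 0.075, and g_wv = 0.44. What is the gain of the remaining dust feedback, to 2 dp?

-0.03

Amplification A = ΔT/ΔT₀ = 5.38/2.6 = 2.069.
Total gain g = 1 − 1/A = 1 − 1/2.069 = 0.5167.
Known gains sum to 0.0347 + 0.075 + 0.44 = 0.5497.
g_dust = 0.5167 − 0.5497 = -0.03.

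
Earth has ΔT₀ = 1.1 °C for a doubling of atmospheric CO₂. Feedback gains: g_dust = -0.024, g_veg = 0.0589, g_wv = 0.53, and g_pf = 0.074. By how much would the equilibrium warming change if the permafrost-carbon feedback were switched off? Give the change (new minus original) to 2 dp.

Original: g = 0.6389, ΔT = 1.1/(1−0.6389) = 3.0462 °C.
Without permafrost-carbon: g' = 0.5649, ΔT' = 1.1/(1−0.5649) = 2.5282 °C.
Change = 2.5282 − 3.0462 = -0.52 °C.

-0.52 °C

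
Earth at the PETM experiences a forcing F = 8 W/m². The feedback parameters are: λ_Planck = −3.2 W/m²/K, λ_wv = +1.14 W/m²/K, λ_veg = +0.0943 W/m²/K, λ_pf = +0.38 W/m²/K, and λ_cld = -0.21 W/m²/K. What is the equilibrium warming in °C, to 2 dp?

4.46 °C

Net feedback parameter λ = (−3.2) + (+1.14) + (+0.0943) + (+0.38) + (-0.21) = -1.7957 W/m²/K.
ΔT = −F/λ = −8/(-1.7957) = 4.46 °C.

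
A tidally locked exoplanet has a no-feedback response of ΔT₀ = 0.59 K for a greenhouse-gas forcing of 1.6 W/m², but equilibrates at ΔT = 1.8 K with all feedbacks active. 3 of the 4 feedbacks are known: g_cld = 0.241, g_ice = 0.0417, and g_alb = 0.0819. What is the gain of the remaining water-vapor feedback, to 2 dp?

Amplification A = ΔT/ΔT₀ = 1.8/0.59 = 3.051.
Total gain g = 1 − 1/A = 1 − 1/3.051 = 0.6722.
Known gains sum to 0.241 + 0.0417 + 0.0819 = 0.3646.
g_wv = 0.6722 − 0.3646 = 0.31.

0.31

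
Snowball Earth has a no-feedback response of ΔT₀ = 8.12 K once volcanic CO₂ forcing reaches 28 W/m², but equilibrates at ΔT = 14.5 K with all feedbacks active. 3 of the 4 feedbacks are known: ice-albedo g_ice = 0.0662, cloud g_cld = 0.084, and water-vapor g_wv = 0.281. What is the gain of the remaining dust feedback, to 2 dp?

0.01

Amplification A = ΔT/ΔT₀ = 14.5/8.12 = 1.786.
Total gain g = 1 − 1/A = 1 − 1/1.786 = 0.4401.
Known gains sum to 0.0662 + 0.084 + 0.281 = 0.4312.
g_dust = 0.4401 − 0.4312 = 0.01.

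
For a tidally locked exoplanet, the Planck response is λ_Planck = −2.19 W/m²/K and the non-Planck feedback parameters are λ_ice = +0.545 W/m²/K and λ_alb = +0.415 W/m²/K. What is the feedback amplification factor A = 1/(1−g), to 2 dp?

Convert to gains: g_ice = 0.545/2.19 = 0.2489; g_alb = 0.415/2.19 = 0.1895.
Total gain g = 0.4384.
A = 1/(1 − 0.4384) = 1.78.

1.78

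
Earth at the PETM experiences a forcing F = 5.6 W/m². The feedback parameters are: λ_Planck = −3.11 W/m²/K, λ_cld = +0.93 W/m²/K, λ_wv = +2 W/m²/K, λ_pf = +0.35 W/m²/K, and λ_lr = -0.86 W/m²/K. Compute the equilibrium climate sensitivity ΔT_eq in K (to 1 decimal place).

8.1 K

Net feedback parameter λ = (−3.11) + (+0.93) + (+2) + (+0.35) + (-0.86) = -0.69 W/m²/K.
ΔT = −F/λ = −5.6/(-0.69) = 8.1 K.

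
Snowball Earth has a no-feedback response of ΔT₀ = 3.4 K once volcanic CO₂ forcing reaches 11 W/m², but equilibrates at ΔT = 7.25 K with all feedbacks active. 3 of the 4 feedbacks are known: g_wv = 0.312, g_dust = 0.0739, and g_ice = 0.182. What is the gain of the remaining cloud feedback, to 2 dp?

Amplification A = ΔT/ΔT₀ = 7.25/3.4 = 2.132.
Total gain g = 1 − 1/A = 1 − 1/2.132 = 0.531.
Known gains sum to 0.312 + 0.0739 + 0.182 = 0.5679.
g_cld = 0.531 − 0.5679 = -0.04.

-0.04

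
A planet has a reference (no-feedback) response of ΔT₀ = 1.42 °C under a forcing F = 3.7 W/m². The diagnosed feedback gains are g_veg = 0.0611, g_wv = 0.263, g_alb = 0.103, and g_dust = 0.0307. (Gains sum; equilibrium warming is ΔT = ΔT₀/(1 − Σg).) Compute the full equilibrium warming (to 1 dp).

2.6 °C

Total gain g = 0.0611 + 0.263 + 0.103 + 0.0307 = 0.4578.
Amplification A = 1/(1 − 0.4578) = 1.844.
ΔT = 1.42 × 1.844 = 2.6 °C.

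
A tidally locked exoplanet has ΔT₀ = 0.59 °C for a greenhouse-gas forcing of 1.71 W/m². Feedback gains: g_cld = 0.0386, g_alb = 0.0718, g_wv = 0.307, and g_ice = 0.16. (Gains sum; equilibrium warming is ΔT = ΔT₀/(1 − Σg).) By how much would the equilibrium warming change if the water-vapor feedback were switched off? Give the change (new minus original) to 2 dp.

-0.59 °C

Original: g = 0.5774, ΔT = 0.59/(1−0.5774) = 1.3961 °C.
Without water-vapor: g' = 0.2704, ΔT' = 0.59/(1−0.2704) = 0.8087 °C.
Change = 0.8087 − 1.3961 = -0.59 °C.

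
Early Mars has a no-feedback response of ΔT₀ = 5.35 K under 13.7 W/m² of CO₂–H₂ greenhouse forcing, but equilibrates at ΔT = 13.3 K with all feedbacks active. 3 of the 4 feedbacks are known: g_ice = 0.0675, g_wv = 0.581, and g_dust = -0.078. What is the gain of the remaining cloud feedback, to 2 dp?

0.03

Amplification A = ΔT/ΔT₀ = 13.3/5.35 = 2.486.
Total gain g = 1 − 1/A = 1 − 1/2.486 = 0.5977.
Known gains sum to 0.0675 + 0.581 − 0.078 = 0.5705.
g_cld = 0.5977 − 0.5705 = 0.03.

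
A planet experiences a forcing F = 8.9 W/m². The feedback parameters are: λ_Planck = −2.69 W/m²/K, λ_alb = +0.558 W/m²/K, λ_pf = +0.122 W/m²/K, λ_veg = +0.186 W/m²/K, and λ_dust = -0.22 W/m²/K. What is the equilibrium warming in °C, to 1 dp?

4.4 °C

Net feedback parameter λ = (−2.69) + (+0.558) + (+0.122) + (+0.186) + (-0.22) = -2.044 W/m²/K.
ΔT = −F/λ = −8.9/(-2.044) = 4.4 °C.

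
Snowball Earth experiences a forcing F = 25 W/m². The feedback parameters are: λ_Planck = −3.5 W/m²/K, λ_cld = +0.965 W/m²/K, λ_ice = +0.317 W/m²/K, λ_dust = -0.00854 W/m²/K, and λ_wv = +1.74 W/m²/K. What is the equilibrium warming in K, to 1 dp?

51.4 K

Net feedback parameter λ = (−3.5) + (+0.965) + (+0.317) + (-0.00854) + (+1.74) = -0.48654 W/m²/K.
ΔT = −F/λ = −25/(-0.48654) = 51.4 K.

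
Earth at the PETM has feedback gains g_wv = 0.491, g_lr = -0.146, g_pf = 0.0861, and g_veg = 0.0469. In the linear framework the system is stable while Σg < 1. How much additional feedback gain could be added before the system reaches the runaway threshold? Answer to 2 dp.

Current total gain = 0.491 − 0.146 + 0.0861 + 0.0469 = 0.478.
Margin to runaway = 1 − 0.478 = 0.52.

0.52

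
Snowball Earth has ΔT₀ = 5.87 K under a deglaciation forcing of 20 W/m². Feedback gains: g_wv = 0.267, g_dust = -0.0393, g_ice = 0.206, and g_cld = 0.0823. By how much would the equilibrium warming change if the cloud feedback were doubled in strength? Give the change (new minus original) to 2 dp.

Original: g = 0.516, ΔT = 5.87/(1−0.516) = 12.1281 K.
With doubled cloud: g' = 0.5983, ΔT' = 5.87/(1−0.5983) = 14.6129 K.
Change = 14.6129 − 12.1281 = 2.48 K.

2.48 K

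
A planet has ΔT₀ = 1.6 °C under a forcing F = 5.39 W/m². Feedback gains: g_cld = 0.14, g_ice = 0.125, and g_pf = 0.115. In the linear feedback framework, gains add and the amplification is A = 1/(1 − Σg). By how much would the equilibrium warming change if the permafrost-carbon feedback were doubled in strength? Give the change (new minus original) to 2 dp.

Original: g = 0.38, ΔT = 1.6/(1−0.38) = 2.5806 °C.
With doubled permafrost-carbon: g' = 0.495, ΔT' = 1.6/(1−0.495) = 3.1683 °C.
Change = 3.1683 − 2.5806 = 0.59 °C.

0.59 °C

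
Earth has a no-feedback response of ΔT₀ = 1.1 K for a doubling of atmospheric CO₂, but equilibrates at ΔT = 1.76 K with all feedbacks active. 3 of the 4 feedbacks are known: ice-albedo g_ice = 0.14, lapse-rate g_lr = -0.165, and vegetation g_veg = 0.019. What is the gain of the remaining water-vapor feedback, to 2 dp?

0.38

Amplification A = ΔT/ΔT₀ = 1.76/1.1 = 1.6.
Total gain g = 1 − 1/A = 1 − 1/1.6 = 0.375.
Known gains sum to 0.14 − 0.165 + 0.019 = -0.006.
g_wv = 0.375 + 0.006 = 0.38.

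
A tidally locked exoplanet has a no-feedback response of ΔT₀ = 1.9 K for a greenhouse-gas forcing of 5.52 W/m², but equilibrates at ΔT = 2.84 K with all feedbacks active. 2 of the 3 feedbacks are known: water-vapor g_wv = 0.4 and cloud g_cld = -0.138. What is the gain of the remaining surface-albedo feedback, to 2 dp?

Amplification A = ΔT/ΔT₀ = 2.84/1.9 = 1.495.
Total gain g = 1 − 1/A = 1 − 1/1.495 = 0.3311.
Known gains sum to 0.4 − 0.138 = 0.262.
g_alb = 0.3311 − 0.262 = 0.07.

0.07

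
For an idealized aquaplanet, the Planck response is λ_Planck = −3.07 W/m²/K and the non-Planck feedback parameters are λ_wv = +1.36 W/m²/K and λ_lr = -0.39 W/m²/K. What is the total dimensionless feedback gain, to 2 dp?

Convert to gains: g_wv = 1.36/3.07 = 0.443; g_lr = -0.39/3.07 = -0.127.
Total gain g = 0.316.

0.32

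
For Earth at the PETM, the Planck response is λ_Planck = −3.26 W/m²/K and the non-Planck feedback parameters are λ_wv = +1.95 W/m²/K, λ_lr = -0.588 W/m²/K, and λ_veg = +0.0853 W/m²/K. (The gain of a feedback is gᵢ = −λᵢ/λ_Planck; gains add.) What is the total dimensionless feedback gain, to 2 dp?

0.44

Convert to gains: g_wv = 1.95/3.26 = 0.5982; g_lr = -0.588/3.26 = -0.1804; g_veg = 0.0853/3.26 = 0.02617.
Total gain g = 0.44397.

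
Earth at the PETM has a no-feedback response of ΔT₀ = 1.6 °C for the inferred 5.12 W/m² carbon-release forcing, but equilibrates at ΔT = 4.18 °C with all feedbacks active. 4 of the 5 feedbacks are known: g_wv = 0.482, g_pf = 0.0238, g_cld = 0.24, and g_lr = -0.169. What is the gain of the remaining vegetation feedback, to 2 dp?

0.04

Amplification A = ΔT/ΔT₀ = 4.18/1.6 = 2.612.
Total gain g = 1 − 1/A = 1 − 1/2.612 = 0.6172.
Known gains sum to 0.482 + 0.0238 + 0.24 − 0.169 = 0.5768.
g_veg = 0.6172 − 0.5768 = 0.04.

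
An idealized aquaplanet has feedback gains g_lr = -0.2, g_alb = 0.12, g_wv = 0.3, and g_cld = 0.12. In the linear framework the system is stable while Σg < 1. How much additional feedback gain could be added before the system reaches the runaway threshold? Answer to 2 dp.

Current total gain = -0.2 + 0.12 + 0.3 + 0.12 = 0.34.
Margin to runaway = 1 − 0.34 = 0.66.

0.66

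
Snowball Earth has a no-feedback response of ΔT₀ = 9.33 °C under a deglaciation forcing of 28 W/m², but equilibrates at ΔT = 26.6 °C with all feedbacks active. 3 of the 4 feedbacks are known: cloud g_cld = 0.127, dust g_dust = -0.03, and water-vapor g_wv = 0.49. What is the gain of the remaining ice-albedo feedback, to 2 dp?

Amplification A = ΔT/ΔT₀ = 26.6/9.33 = 2.851.
Total gain g = 1 − 1/A = 1 − 1/2.851 = 0.6492.
Known gains sum to 0.127 − 0.03 + 0.49 = 0.587.
g_ice = 0.6492 − 0.587 = 0.06.

0.06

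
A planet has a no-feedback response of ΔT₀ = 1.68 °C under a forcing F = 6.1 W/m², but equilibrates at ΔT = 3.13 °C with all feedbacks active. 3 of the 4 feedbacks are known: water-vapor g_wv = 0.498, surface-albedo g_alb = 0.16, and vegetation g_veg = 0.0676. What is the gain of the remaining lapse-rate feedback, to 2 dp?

-0.26

Amplification A = ΔT/ΔT₀ = 3.13/1.68 = 1.863.
Total gain g = 1 − 1/A = 1 − 1/1.863 = 0.4632.
Known gains sum to 0.498 + 0.16 + 0.0676 = 0.7256.
g_lr = 0.4632 − 0.7256 = -0.26.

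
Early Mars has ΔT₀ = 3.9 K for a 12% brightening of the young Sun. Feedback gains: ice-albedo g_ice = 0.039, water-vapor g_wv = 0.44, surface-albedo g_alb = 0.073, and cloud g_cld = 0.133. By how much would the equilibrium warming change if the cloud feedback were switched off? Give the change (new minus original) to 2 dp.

Original: g = 0.685, ΔT = 3.9/(1−0.685) = 12.3810 K.
Without cloud: g' = 0.552, ΔT' = 3.9/(1−0.552) = 8.7054 K.
Change = 8.7054 − 12.3810 = -3.68 K.

-3.68 K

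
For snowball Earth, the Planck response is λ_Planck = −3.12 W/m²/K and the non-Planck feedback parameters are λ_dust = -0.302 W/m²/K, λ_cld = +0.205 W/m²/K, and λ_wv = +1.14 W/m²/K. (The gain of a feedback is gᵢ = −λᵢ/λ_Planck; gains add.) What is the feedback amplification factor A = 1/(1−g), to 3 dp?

Convert to gains: g_dust = -0.302/3.12 = -0.09679; g_cld = 0.205/3.12 = 0.06571; g_wv = 1.14/3.12 = 0.3654.
Total gain g = 0.33432.
A = 1/(1 − 0.33432) = 1.502.

1.502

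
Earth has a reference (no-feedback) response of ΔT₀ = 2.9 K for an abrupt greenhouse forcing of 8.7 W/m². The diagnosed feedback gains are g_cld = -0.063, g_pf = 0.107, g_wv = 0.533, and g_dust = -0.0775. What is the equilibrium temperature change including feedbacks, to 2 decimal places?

5.79 K

Total gain g = -0.063 + 0.107 + 0.533 − 0.0775 = 0.4995.
Amplification A = 1/(1 − 0.4995) = 1.998.
ΔT = 2.9 × 1.998 = 5.79 K.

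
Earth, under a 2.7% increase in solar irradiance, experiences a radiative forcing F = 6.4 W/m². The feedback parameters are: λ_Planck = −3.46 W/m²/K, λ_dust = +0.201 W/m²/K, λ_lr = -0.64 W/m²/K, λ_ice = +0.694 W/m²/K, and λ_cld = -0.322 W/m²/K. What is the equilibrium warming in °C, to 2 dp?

Net feedback parameter λ = (−3.46) + (+0.201) + (-0.64) + (+0.694) + (-0.322) = -3.527 W/m²/K.
ΔT = −F/λ = −6.4/(-3.527) = 1.81 °C.

1.81 °C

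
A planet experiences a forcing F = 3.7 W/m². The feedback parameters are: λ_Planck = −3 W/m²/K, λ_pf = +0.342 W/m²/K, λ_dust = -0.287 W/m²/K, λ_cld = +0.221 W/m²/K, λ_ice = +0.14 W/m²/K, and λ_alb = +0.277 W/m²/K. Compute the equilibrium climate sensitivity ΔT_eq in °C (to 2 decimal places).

Net feedback parameter λ = (−3) + (+0.342) + (-0.287) + (+0.221) + (+0.14) + (+0.277) = -2.307 W/m²/K.
ΔT = −F/λ = −3.7/(-2.307) = 1.60 °C.

1.60 °C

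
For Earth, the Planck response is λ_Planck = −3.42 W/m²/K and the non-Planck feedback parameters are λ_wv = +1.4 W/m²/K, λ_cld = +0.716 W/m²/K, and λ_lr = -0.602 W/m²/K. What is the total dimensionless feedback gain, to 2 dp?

0.44

Convert to gains: g_wv = 1.4/3.42 = 0.4094; g_cld = 0.716/3.42 = 0.2094; g_lr = -0.602/3.42 = -0.176.
Total gain g = 0.4428.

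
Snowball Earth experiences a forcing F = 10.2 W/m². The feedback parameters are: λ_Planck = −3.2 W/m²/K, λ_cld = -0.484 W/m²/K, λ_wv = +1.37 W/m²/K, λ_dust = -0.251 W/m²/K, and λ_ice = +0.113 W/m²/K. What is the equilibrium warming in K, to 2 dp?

4.16 K

Net feedback parameter λ = (−3.2) + (-0.484) + (+1.37) + (-0.251) + (+0.113) = -2.452 W/m²/K.
ΔT = −F/λ = −10.2/(-2.452) = 4.16 K.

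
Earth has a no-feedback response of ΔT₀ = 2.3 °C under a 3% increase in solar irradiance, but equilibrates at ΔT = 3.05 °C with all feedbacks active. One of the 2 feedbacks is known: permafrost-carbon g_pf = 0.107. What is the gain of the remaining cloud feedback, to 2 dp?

Amplification A = ΔT/ΔT₀ = 3.05/2.3 = 1.326.
Total gain g = 1 − 1/A = 1 − 1/1.326 = 0.2459.
The known gain is 0.107.
g_cld = 0.2459 − 0.107 = 0.14.

0.14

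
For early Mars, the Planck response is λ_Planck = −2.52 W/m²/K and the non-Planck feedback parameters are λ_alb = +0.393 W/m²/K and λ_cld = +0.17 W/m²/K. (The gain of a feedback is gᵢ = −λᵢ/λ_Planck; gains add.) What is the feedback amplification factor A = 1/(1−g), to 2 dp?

Convert to gains: g_alb = 0.393/2.52 = 0.156; g_cld = 0.17/2.52 = 0.06746.
Total gain g = 0.22346.
A = 1/(1 − 0.22346) = 1.29.

1.29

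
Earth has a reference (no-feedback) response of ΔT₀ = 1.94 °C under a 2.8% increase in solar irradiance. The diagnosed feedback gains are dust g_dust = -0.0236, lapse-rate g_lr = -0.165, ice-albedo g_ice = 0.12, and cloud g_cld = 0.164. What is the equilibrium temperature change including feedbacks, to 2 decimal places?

Total gain g = -0.0236 − 0.165 + 0.12 + 0.164 = 0.0954.
Amplification A = 1/(1 − 0.0954) = 1.105.
ΔT = 1.94 × 1.105 = 2.14 °C.

2.14 °C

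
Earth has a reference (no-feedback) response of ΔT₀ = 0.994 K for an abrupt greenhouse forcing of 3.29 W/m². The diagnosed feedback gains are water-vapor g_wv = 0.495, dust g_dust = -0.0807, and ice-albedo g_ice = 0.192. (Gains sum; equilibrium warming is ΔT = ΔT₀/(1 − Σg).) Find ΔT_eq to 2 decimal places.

2.52 K

Total gain g = 0.495 − 0.0807 + 0.192 = 0.6063.
Amplification A = 1/(1 − 0.6063) = 2.54.
ΔT = 0.994 × 2.54 = 2.52 K.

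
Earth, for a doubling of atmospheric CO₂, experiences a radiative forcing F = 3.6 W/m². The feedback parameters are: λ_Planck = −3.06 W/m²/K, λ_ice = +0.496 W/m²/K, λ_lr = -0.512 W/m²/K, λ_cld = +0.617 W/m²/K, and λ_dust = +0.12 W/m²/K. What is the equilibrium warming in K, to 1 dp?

Net feedback parameter λ = (−3.06) + (+0.496) + (-0.512) + (+0.617) + (+0.12) = -2.339 W/m²/K.
ΔT = −F/λ = −3.6/(-2.339) = 1.5 K.

1.5 K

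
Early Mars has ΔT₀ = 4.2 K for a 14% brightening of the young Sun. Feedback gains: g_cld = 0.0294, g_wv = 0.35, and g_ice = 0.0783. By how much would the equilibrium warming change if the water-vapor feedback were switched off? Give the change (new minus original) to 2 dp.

Original: g = 0.4577, ΔT = 4.2/(1−0.4577) = 7.7448 K.
Without water-vapor: g' = 0.1077, ΔT' = 4.2/(1−0.1077) = 4.7069 K.
Change = 4.7069 − 7.7448 = -3.04 K.

-3.04 K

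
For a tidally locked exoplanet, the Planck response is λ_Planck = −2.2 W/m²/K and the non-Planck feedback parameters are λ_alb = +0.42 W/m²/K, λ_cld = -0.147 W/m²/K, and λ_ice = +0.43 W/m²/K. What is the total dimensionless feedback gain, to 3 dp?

Convert to gains: g_alb = 0.42/2.2 = 0.1909; g_cld = -0.147/2.2 = -0.06682; g_ice = 0.43/2.2 = 0.1955.
Total gain g = 0.31958.

0.320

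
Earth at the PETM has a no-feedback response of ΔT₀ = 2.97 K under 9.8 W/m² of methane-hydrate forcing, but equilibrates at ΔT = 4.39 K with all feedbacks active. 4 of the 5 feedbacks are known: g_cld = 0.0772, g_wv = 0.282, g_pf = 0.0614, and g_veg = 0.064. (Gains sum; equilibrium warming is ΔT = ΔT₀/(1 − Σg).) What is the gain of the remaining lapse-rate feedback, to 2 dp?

Amplification A = ΔT/ΔT₀ = 4.39/2.97 = 1.478.
Total gain g = 1 − 1/A = 1 − 1/1.478 = 0.3234.
Known gains sum to 0.0772 + 0.282 + 0.0614 + 0.064 = 0.4846.
g_lr = 0.3234 − 0.4846 = -0.16.

-0.16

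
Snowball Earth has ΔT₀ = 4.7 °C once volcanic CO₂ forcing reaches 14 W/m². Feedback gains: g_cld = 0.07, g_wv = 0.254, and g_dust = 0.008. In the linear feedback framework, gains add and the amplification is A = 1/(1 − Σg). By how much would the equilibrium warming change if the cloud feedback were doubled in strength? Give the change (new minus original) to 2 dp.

Original: g = 0.332, ΔT = 4.7/(1−0.332) = 7.0359 °C.
With doubled cloud: g' = 0.402, ΔT' = 4.7/(1−0.402) = 7.8595 °C.
Change = 7.8595 − 7.0359 = 0.82 °C.

0.82 °C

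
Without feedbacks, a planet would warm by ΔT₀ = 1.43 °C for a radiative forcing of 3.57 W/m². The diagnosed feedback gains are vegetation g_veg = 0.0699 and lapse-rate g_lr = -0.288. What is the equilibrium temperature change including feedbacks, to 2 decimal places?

Total gain g = 0.0699 − 0.288 = -0.2181.
Amplification A = 1/(1 + 0.2181) = 0.821.
ΔT = 1.43 × 0.821 = 1.17 °C.

1.17 °C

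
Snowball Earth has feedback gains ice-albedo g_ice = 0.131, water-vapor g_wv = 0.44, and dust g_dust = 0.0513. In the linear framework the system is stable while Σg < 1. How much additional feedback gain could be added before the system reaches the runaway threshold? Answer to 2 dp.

Current total gain = 0.131 + 0.44 + 0.0513 = 0.6223.
Margin to runaway = 1 − 0.6223 = 0.38.

0.38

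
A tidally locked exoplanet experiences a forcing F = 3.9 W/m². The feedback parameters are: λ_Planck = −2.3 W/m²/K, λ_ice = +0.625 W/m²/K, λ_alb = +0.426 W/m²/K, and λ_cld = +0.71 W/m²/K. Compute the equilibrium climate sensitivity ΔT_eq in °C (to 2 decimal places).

Net feedback parameter λ = (−2.3) + (+0.625) + (+0.426) + (+0.71) = -0.539 W/m²/K.
ΔT = −F/λ = −3.9/(-0.539) = 7.24 °C.

7.24 °C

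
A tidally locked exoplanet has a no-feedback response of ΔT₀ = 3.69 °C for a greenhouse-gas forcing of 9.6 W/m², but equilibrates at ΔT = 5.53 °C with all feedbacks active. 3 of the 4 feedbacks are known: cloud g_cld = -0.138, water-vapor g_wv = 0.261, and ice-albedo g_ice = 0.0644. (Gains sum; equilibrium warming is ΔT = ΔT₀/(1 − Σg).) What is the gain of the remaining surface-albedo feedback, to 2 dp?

Amplification A = ΔT/ΔT₀ = 5.53/3.69 = 1.499.
Total gain g = 1 − 1/A = 1 − 1/1.499 = 0.3329.
Known gains sum to -0.138 + 0.261 + 0.0644 = 0.1874.
g_alb = 0.3329 − 0.1874 = 0.15.

0.15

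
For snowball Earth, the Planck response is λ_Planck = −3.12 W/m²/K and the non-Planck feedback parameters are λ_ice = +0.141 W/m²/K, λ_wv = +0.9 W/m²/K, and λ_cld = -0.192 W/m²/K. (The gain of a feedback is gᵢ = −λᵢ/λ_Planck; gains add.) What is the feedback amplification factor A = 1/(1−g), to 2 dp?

Convert to gains: g_ice = 0.141/3.12 = 0.04519; g_wv = 0.9/3.12 = 0.2885; g_cld = -0.192/3.12 = -0.06154.
Total gain g = 0.27215.
A = 1/(1 − 0.27215) = 1.37.

1.37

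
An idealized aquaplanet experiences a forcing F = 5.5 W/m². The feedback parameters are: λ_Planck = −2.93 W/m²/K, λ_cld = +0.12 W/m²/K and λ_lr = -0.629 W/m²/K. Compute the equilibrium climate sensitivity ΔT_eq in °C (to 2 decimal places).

1.60 °C

Net feedback parameter λ = (−2.93) + (+0.12) + (-0.629) = -3.439 W/m²/K.
ΔT = −F/λ = −5.5/(-3.439) = 1.60 °C.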